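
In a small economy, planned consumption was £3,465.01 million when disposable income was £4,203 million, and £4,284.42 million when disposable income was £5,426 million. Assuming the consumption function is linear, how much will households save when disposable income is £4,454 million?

MPC = (4284.42 − 3465.01)/(5426 − 4203) = 819.41/1223 = 0.67
a = 3465.01 − 0.67(4203) = 3465.01 − 2816.01 = 649
C = 649 + 0.67(4454) = 3633.18
S = 4454 − 3633.18 = 820.82

S = 820.82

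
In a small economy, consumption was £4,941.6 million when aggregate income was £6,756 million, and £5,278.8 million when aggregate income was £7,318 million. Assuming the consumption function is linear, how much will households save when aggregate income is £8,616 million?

S = 2558.4

MPC = (5278.8 − 4941.6)/(7318 − 6756) = 337.2/562 = 0.6
a = 4941.6 − 0.6(6756) = 4941.6 − 4053.6 = 888
C = 888 + 0.6(8616) = 6057.6
S = 8616 − 6057.6 = 2558.4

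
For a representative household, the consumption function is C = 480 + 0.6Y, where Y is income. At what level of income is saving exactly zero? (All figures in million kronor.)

At break-even, C = Y: 480 + 0.6Y = Y
0.4Y = 480, so Y = 480/0.4 = 1200

Y = 1200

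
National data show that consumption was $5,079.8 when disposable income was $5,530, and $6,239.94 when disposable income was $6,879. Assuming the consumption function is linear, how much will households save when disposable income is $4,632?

S = 324.48

MPC = (6239.94 − 5079.8)/(6879 − 5530) = 1160.14/1349 = 0.86
a = 5079.8 − 0.86(5530) = 5079.8 − 4755.8 = 324
C = 324 + 0.86(4632) = 4307.52
S = 4632 − 4307.52 = 324.48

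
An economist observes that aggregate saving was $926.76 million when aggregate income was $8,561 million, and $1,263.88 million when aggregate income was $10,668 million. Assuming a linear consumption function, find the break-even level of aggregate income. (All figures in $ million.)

MPS = ΔS/ΔY = (1263.88 − 926.76)/(10668 − 8561) = 337.12/2107 = 0.16
MPC = 1 − MPS = 0.84
From S(8561) = 926.76: −a + 0.16(8561) = 926.76, so a = 1369.76 − 926.76 = 443
Break-even (S = 0): Y = a/MPS = 443/0.16 = 2768.75

Y = 2768.75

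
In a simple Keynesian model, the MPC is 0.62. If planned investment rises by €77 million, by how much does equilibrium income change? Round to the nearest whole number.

ΔY ≈ 203

The multiplier is 1/(1 − MPC) = 1/0.38.
ΔY = 77/0.38 = 202.63 ≈ 203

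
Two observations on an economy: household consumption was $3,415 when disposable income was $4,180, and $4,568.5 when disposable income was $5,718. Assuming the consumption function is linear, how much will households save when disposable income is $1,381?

MPC = (4568.5 − 3415)/(5718 − 4180) = 1153.5/1538 = 0.75
a = 3415 − 0.75(4180) = 3415 − 3135 = 280
C = 280 + 0.75(1381) = 1315.75
S = 1381 − 1315.75 = 65.25

S = 65.25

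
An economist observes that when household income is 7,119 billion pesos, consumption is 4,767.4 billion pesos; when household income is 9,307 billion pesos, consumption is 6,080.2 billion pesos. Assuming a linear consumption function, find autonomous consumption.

a = 496

MPC = ΔC/ΔY = (6080.2 − 4767.4)/(9307 − 7119) = 1312.8/2188 = 0.6
a = C − MPC·Y = 4767.4 − 0.6(7119) = 4767.4 − 4271.4 = 496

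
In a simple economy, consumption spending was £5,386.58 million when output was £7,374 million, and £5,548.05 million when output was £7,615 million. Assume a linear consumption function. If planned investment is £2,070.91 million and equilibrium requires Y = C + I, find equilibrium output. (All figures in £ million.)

Y = 7627

MPC = (5548.05 − 5386.58)/(7615 − 7374) = 161.47/241 = 0.67
a = 5386.58 − 0.67(7374) = 446
Equilibrium: Y = 446 + 0.67Y + 2070.91
0.33Y = 2516.91, so Y = 2516.91/0.33 = 7627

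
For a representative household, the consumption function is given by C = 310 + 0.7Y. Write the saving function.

S = Y − C = Y − (310 + 0.7Y) = -310 + (1 − 0.7)Y

S = -310 + 0.3Y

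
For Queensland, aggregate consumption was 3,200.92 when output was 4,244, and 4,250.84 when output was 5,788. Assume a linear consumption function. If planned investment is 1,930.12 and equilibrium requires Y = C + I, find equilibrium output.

Y = 7016

MPC = (4250.84 − 3200.92)/(5788 − 4244) = 1049.92/1544 = 0.68
a = 3200.92 − 0.68(4244) = 315
Equilibrium: Y = 315 + 0.68Y + 1930.12
0.32Y = 2245.12, so Y = 2245.12/0.32 = 7016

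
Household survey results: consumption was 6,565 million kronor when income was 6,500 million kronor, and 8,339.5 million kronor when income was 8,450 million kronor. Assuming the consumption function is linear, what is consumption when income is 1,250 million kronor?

C = 1787.5

MPC = (8339.5 − 6565)/(8450 − 6500) = 1774.5/1950 = 0.91
a = 6565 − 0.91(6500) = 6565 − 5915 = 650
C = 650 + 0.91(1250) = 650 + 1137.5 = 1787.5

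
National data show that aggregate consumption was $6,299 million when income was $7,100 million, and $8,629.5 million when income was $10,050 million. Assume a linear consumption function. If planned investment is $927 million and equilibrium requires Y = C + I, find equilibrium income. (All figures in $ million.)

MPC = (8629.5 − 6299)/(10050 − 7100) = 2330.5/2950 = 0.79
a = 6299 − 0.79(7100) = 690
Equilibrium: Y = 690 + 0.79Y + 927
0.21Y = 1617, so Y = 1617/0.21 = 7700

Y = 7700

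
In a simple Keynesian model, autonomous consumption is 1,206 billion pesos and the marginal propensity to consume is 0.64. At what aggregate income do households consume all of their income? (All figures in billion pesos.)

Y = 3350

At break-even, C = Y: 1206 + 0.64Y = Y
0.36Y = 1206, so Y = 1206/0.36 = 3350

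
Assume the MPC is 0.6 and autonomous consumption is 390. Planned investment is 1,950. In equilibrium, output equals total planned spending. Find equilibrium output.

Y = 5850

Y = C + I = 390 + 0.6Y + 1950
Y − 0.6Y = 2340
0.4Y = 2340, so Y = 2340/0.4 = 5850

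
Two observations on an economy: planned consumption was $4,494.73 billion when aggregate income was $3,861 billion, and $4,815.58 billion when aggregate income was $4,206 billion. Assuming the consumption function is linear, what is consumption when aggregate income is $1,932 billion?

C = 2700.76

MPC = (4815.58 − 4494.73)/(4206 − 3861) = 320.85/345 = 0.93
a = 4494.73 − 0.93(3861) = 4494.73 − 3590.73 = 904
C = 904 + 0.93(1932) = 904 + 1796.76 = 2700.76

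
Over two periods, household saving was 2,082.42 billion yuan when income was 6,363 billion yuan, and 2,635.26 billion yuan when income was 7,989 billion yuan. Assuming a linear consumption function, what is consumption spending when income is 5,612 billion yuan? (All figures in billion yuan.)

MPS = ΔS/ΔY = (2635.26 − 2082.42)/(7989 − 6363) = 552.84/1626 = 0.34
MPC = 1 − MPS = 0.66
Autonomous saving = 2082.42 − 0.34(6363) = -81, so a = 81
C = 81 + 0.66(5612) = 81 + 3703.92 = 3784.92

C = 3784.92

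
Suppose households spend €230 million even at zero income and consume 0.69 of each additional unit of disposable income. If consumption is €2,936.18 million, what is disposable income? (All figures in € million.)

Y = 3922

230 + 0.69Y = 2936.18
0.69Y = 2706.18, so Y = 2706.18/0.69 = 3922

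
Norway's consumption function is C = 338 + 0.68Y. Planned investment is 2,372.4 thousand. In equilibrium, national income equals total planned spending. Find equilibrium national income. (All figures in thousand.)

Y = C + I = 338 + 0.68Y + 2372.4
Y − 0.68Y = 2710.4
0.32Y = 2710.4, so Y = 2710.4/0.32 = 8470

Y = 8470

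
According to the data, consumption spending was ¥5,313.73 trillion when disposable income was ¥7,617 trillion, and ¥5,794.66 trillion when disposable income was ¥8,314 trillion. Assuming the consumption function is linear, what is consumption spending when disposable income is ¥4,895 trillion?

C = 3435.55

MPC = (5794.66 − 5313.73)/(8314 − 7617) = 480.93/697 = 0.69
a = 5313.73 − 0.69(7617) = 5313.73 − 5255.73 = 58
C = 58 + 0.69(4895) = 58 + 3377.55 = 3435.55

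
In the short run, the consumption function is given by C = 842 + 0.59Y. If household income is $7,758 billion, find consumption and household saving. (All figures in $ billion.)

C = 842 + 0.59(7758) = 842 + 4577.22 = 5419.22
S = Y − C = 7758 − 5419.22 = 2338.78

C = 5419.22; S = 2338.78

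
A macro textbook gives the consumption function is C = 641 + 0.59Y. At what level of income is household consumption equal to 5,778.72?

641 + 0.59Y = 5778.72
0.59Y = 5137.72, so Y = 5137.72/0.59 = 8708

Y = 8708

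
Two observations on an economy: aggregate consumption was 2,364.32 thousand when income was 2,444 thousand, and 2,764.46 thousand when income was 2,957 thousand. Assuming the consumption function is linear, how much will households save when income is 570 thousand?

S = -332.6

MPC = (2764.46 − 2364.32)/(2957 − 2444) = 400.14/513 = 0.78
a = 2364.32 − 0.78(2444) = 2364.32 − 1906.32 = 458
C = 458 + 0.78(570) = 902.6
S = 570 − 902.6 = -332.6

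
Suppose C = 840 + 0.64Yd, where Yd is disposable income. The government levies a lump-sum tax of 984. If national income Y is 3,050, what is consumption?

C = 2162.24

Yd = Y − T = 3050 − 984 = 2066
C = 840 + 0.64(2066) = 840 + 1322.24 = 2162.24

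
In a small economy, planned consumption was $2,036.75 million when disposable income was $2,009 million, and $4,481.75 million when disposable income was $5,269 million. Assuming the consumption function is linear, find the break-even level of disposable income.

Y = 2120

MPC = (4481.75 − 2036.75)/(5269 − 2009) = 2445/3260 = 0.75
a = 2036.75 − 0.75(2009) = 2036.75 − 1506.75 = 530
Break-even: Y = a/(1−MPC) = 530/0.25 = 2120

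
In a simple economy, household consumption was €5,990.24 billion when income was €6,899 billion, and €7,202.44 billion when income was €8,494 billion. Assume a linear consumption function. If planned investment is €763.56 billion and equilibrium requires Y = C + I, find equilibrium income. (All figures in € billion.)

Y = 6294

MPC = (7202.44 − 5990.24)/(8494 − 6899) = 1212.2/1595 = 0.76
a = 5990.24 − 0.76(6899) = 747
Equilibrium: Y = 747 + 0.76Y + 763.56
0.24Y = 1510.56, so Y = 1510.56/0.24 = 6294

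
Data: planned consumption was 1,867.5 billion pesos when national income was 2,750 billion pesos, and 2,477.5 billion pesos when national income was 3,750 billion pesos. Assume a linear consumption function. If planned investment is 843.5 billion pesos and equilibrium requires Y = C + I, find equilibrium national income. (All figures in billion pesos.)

MPC = (2477.5 − 1867.5)/(3750 − 2750) = 610/1000 = 0.61
a = 1867.5 − 0.61(2750) = 190
Equilibrium: Y = 190 + 0.61Y + 843.5
0.39Y = 1033.5, so Y = 1033.5/0.39 = 2650

Y = 2650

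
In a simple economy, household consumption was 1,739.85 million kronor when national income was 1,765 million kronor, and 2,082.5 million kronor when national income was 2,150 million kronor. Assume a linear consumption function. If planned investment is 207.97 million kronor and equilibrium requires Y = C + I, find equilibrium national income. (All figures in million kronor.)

MPC = (2082.5 − 1739.85)/(2150 − 1765) = 342.65/385 = 0.89
a = 1739.85 − 0.89(1765) = 169
Equilibrium: Y = 169 + 0.89Y + 207.97
0.11Y = 376.97, so Y = 376.97/0.11 = 3427

Y = 3427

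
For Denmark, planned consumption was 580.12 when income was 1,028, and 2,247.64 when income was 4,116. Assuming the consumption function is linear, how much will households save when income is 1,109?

S = 485.14

MPC = (2247.64 − 580.12)/(4116 − 1028) = 1667.52/3088 = 0.54
a = 580.12 − 0.54(1028) = 580.12 − 555.12 = 25
C = 25 + 0.54(1109) = 623.86
S = 1109 − 623.86 = 485.14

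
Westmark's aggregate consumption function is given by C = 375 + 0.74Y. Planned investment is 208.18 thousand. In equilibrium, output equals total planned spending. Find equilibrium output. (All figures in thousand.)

Y = 2243

Y = C + I = 375 + 0.74Y + 208.18
Y − 0.74Y = 583.18
0.26Y = 583.18, so Y = 583.18/0.26 = 2243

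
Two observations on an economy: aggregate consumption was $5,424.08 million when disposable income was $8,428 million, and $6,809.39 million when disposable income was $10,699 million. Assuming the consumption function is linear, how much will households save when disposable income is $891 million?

MPC = (6809.39 − 5424.08)/(10699 − 8428) = 1385.31/2271 = 0.61
a = 5424.08 − 0.61(8428) = 5424.08 − 5141.08 = 283
C = 283 + 0.61(891) = 826.51
S = 891 − 826.51 = 64.49

S = 64.49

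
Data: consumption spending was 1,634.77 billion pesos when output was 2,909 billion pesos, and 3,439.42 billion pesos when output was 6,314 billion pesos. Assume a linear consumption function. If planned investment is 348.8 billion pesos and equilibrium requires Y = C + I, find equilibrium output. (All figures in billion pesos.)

Y = 940

MPC = (3439.42 − 1634.77)/(6314 − 2909) = 1804.65/3405 = 0.53
a = 1634.77 − 0.53(2909) = 93
Equilibrium: Y = 93 + 0.53Y + 348.8
0.47Y = 441.8, so Y = 441.8/0.47 = 940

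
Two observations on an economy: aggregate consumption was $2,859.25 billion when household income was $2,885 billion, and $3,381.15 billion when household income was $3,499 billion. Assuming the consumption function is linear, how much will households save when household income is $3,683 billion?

MPC = (3381.15 − 2859.25)/(3499 − 2885) = 521.9/614 = 0.85
a = 2859.25 − 0.85(2885) = 2859.25 − 2452.25 = 407
C = 407 + 0.85(3683) = 3537.55
S = 3683 − 3537.55 = 145.45

S = 145.45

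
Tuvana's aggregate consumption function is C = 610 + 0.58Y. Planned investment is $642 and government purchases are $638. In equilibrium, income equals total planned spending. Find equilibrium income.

Y = 4500

Y = C + I + G = 610 + 0.58Y + 642 + 638
Y − 0.58Y = 1890
0.42Y = 1890, so Y = 1890/0.42 = 4500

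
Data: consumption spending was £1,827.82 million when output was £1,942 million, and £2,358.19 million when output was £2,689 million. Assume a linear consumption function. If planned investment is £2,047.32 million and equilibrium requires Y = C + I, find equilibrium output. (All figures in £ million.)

MPC = (2358.19 − 1827.82)/(2689 − 1942) = 530.37/747 = 0.71
a = 1827.82 − 0.71(1942) = 449
Equilibrium: Y = 449 + 0.71Y + 2047.32
0.29Y = 2496.32, so Y = 2496.32/0.29 = 8608

Y = 8608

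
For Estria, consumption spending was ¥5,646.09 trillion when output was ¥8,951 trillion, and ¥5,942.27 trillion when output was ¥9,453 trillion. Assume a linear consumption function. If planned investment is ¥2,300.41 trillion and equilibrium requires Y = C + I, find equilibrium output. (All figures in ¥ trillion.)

Y = 6501

MPC = (5942.27 − 5646.09)/(9453 − 8951) = 296.18/502 = 0.59
a = 5646.09 − 0.59(8951) = 365
Equilibrium: Y = 365 + 0.59Y + 2300.41
0.41Y = 2665.41, so Y = 2665.41/0.41 = 6501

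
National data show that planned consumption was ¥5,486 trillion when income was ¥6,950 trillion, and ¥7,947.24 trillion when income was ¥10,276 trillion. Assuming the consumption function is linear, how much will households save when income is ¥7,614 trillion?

S = 1636.64

MPC = (7947.24 − 5486)/(10276 − 6950) = 2461.24/3326 = 0.74
a = 5486 − 0.74(6950) = 5486 − 5143 = 343
C = 343 + 0.74(7614) = 5977.36
S = 7614 − 5977.36 = 1636.64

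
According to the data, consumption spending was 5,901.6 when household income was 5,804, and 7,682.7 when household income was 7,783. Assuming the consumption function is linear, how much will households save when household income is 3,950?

S = -283

MPC = (7682.7 − 5901.6)/(7783 − 5804) = 1781.1/1979 = 0.9
a = 5901.6 − 0.9(5804) = 5901.6 − 5223.6 = 678
C = 678 + 0.9(3950) = 4233
S = 3950 − 4233 = -283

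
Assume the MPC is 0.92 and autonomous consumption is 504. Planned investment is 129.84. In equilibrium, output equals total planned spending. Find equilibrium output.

Y = C + I = 504 + 0.92Y + 129.84
Y − 0.92Y = 633.84
0.08Y = 633.84, so Y = 633.84/0.08 = 7923

Y = 7923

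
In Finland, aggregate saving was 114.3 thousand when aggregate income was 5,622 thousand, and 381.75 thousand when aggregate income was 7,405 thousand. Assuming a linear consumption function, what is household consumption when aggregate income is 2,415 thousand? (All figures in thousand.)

C = 2781.75

MPS = ΔS/ΔY = (381.75 − 114.3)/(7405 − 5622) = 267.45/1783 = 0.15
MPC = 1 − MPS = 0.85
Autonomous saving = 114.3 − 0.15(5622) = -729, so a = 729
C = 729 + 0.85(2415) = 729 + 2052.75 = 2781.75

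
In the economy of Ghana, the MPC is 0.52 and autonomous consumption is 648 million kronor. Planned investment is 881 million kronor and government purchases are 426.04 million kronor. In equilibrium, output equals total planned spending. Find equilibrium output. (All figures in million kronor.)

Y = C + I + G = 648 + 0.52Y + 881 + 426.04
Y − 0.52Y = 1955.04
0.48Y = 1955.04, so Y = 1955.04/0.48 = 4073

Y = 4073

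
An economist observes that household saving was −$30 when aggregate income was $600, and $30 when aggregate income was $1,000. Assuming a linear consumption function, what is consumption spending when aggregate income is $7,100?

C = 6155

MPS = ΔS/ΔY = (30 − (-30))/(1000 − 600) = 60/400 = 0.15
MPC = 1 − MPS = 0.85
Autonomous saving = -30 − 0.15(600) = -120, so a = 120
C = 120 + 0.85(7100) = 120 + 6035 = 6155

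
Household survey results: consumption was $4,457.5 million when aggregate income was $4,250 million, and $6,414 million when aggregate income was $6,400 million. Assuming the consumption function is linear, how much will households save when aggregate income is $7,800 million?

MPC = (6414 − 4457.5)/(6400 − 4250) = 1956.5/2150 = 0.91
a = 4457.5 − 0.91(4250) = 4457.5 − 3867.5 = 590
C = 590 + 0.91(7800) = 7688
S = 7800 − 7688 = 112

S = 112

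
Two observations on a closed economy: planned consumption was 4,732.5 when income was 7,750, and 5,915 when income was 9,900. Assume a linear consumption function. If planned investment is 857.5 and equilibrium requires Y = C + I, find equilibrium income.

Y = 2950

MPC = (5915 − 4732.5)/(9900 − 7750) = 1182.5/2150 = 0.55
a = 4732.5 − 0.55(7750) = 470
Equilibrium: Y = 470 + 0.55Y + 857.5
0.45Y = 1327.5, so Y = 1327.5/0.45 = 2950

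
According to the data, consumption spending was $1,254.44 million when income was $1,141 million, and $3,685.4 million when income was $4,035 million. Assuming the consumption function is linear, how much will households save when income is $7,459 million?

S = 897.44

MPC = (3685.4 − 1254.44)/(4035 − 1141) = 2430.96/2894 = 0.84
a = 1254.44 − 0.84(1141) = 1254.44 − 958.44 = 296
C = 296 + 0.84(7459) = 6561.56
S = 7459 − 6561.56 = 897.44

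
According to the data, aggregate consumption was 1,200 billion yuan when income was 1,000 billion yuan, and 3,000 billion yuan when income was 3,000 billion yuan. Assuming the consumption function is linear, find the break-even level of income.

Y = 3000

MPC = (3000 − 1200)/(3000 − 1000) = 1800/2000 = 0.9
a = 1200 − 0.9(1000) = 1200 − 900 = 300
Break-even: Y = a/(1−MPC) = 300/0.1 = 3000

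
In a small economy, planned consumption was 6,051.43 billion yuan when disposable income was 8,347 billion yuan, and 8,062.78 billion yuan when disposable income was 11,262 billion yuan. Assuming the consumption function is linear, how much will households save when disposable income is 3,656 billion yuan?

MPC = (8062.78 − 6051.43)/(11262 − 8347) = 2011.35/2915 = 0.69
a = 6051.43 − 0.69(8347) = 6051.43 − 5759.43 = 292
C = 292 + 0.69(3656) = 2814.64
S = 3656 − 2814.64 = 841.36

S = 841.36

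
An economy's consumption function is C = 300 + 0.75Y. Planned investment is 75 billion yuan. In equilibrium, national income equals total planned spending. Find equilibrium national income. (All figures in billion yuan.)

Y = 1500

Y = C + I = 300 + 0.75Y + 75
Y − 0.75Y = 375
0.25Y = 375, so Y = 375/0.25 = 1500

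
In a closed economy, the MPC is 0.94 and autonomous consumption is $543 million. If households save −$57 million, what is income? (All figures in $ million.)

S = Y − C = -543 + 0.06Y
-543 + 0.06Y = -57, so 0.06Y = 486 and Y = 8100

Y = 8100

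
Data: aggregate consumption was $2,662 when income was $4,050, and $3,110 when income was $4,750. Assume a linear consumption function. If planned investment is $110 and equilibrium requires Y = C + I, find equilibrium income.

MPC = (3110 − 2662)/(4750 − 4050) = 448/700 = 0.64
a = 2662 − 0.64(4050) = 70
Equilibrium: Y = 70 + 0.64Y + 110
0.36Y = 180, so Y = 180/0.36 = 500

Y = 500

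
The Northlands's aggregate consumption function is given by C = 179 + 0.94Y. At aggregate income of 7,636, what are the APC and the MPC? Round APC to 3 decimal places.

MPC = 0.94 (the slope of the consumption function)
C = 179 + 0.94(7636) = 7356.84, so APC = 7356.84/7636 = 0.963

APC = 0.963; MPC = 0.94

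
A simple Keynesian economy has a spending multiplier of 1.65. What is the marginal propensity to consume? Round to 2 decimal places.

k = 1/(1 − MPC), so 1 − MPC = 1/k = 1/1.65 = 0.6061
MPC = 1 − 0.6061 = 0.39

MPC = 0.39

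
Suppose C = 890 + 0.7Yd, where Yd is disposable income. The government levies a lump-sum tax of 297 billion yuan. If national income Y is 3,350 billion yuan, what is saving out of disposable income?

S = 25.9

Yd = Y − T = 3350 − 297 = 3053
C = 890 + 0.7(3053) = 890 + 2137.1 = 3027.1
S = Yd − C = 3053 − 3027.1 = 25.9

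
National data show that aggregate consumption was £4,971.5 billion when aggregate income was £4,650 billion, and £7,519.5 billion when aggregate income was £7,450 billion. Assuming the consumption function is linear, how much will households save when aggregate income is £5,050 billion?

MPC = (7519.5 − 4971.5)/(7450 − 4650) = 2548/2800 = 0.91
a = 4971.5 − 0.91(4650) = 4971.5 − 4231.5 = 740
C = 740 + 0.91(5050) = 5335.5
S = 5050 − 5335.5 = -285.5

S = -285.5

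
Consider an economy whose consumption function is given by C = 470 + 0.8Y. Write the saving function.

S = -470 + 0.2Y

S = Y − C = Y − (470 + 0.8Y) = -470 + (1 − 0.8)Y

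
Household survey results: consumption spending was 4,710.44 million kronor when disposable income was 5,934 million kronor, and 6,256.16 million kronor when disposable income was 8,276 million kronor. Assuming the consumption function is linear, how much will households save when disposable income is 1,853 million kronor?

S = -163.98

MPC = (6256.16 − 4710.44)/(8276 − 5934) = 1545.72/2342 = 0.66
a = 4710.44 − 0.66(5934) = 4710.44 − 3916.44 = 794
C = 794 + 0.66(1853) = 2016.98
S = 1853 − 2016.98 = -163.98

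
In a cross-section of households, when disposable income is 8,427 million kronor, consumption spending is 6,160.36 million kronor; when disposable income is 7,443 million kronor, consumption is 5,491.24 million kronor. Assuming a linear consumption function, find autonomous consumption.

MPC = ΔC/ΔY = (6160.36 − 5491.24)/(8427 − 7443) = 669.12/984 = 0.68
a = C − MPC·Y = 5491.24 − 0.68(7443) = 5491.24 − 5061.24 = 430

a = 430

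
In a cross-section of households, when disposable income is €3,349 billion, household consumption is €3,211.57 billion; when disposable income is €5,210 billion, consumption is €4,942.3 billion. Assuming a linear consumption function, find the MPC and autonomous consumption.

MPC = ΔC/ΔY = (4942.3 − 3211.57)/(5210 − 3349) = 1730.73/1861 = 0.93
a = C − MPC·Y = 3211.57 − 0.93(3349) = 3211.57 − 3114.57 = 97

MPC = 0.93; a = 97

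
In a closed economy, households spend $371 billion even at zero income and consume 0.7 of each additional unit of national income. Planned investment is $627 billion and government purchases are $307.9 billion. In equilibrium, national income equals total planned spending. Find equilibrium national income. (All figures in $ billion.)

Y = 4353

Y = C + I + G = 371 + 0.7Y + 627 + 307.9
Y − 0.7Y = 1305.9
0.3Y = 1305.9, so Y = 1305.9/0.3 = 4353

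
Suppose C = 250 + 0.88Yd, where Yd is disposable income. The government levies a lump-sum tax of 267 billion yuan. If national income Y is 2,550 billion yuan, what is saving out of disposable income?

Yd = Y − T = 2550 − 267 = 2283
C = 250 + 0.88(2283) = 250 + 2009.04 = 2259.04
S = Yd − C = 2283 − 2259.04 = 23.96

S = 23.96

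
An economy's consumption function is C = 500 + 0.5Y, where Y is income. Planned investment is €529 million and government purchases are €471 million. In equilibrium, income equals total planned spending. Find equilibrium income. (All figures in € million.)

Y = C + I + G = 500 + 0.5Y + 529 + 471
Y − 0.5Y = 1500
0.5Y = 1500, so Y = 1500/0.5 = 3000

Y = 3000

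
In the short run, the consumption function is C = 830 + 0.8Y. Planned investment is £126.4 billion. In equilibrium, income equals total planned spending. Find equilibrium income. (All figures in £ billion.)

Y = C + I = 830 + 0.8Y + 126.4
Y − 0.8Y = 956.4
0.2Y = 956.4, so Y = 956.4/0.2 = 4782

Y = 4782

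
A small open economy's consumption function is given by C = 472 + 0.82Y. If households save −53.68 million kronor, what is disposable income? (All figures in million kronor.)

Y = 2324

S = Y − C = -472 + 0.18Y
-472 + 0.18Y = -53.68, so 0.18Y = 418.32 and Y = 2324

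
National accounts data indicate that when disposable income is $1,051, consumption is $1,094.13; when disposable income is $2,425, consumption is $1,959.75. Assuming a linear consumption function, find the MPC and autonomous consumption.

MPC = 0.63; a = 432

MPC = ΔC/ΔY = (1959.75 − 1094.13)/(2425 − 1051) = 865.62/1374 = 0.63
a = C − MPC·Y = 1094.13 − 0.63(1051) = 1094.13 − 662.13 = 432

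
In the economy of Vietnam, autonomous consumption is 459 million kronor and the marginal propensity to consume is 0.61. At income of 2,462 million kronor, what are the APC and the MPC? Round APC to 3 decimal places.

MPC = 0.61 (the slope of the consumption function)
C = 459 + 0.61(2462) = 1960.82, so APC = 1960.82/2462 = 0.796

APC = 0.796; MPC = 0.61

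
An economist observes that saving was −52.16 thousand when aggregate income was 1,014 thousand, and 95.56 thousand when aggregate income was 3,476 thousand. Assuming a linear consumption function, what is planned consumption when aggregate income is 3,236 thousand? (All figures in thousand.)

C = 3154.84

MPS = ΔS/ΔY = (95.56 − (-52.16))/(3476 − 1014) = 147.72/2462 = 0.06
MPC = 1 − MPS = 0.94
Autonomous saving = -52.16 − 0.06(1014) = -113, so a = 113
C = 113 + 0.94(3236) = 113 + 3041.84 = 3154.84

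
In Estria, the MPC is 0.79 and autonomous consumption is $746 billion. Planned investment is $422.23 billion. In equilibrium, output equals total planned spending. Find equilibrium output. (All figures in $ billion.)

Y = C + I = 746 + 0.79Y + 422.23
Y − 0.79Y = 1168.23
0.21Y = 1168.23, so Y = 1168.23/0.21 = 5563

Y = 5563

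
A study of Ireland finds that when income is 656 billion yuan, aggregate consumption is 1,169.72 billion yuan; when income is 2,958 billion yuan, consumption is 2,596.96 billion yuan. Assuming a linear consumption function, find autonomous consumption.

MPC = ΔC/ΔY = (2596.96 − 1169.72)/(2958 − 656) = 1427.24/2302 = 0.62
a = C − MPC·Y = 1169.72 − 0.62(656) = 1169.72 − 406.72 = 763

a = 763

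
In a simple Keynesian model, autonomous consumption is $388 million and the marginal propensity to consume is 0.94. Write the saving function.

S = Y − C = Y − (388 + 0.94Y) = -388 + (1 − 0.94)Y

S = -388 + 0.06Y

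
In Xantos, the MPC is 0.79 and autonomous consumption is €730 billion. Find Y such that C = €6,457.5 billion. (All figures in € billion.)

Y = 7250

730 + 0.79Y = 6457.5
0.79Y = 5727.5, so Y = 5727.5/0.79 = 7250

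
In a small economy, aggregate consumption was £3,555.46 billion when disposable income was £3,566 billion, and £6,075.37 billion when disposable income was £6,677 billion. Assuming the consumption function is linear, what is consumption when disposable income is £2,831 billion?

MPC = (6075.37 − 3555.46)/(6677 − 3566) = 2519.91/3111 = 0.81
a = 3555.46 − 0.81(3566) = 3555.46 − 2888.46 = 667
C = 667 + 0.81(2831) = 667 + 2293.11 = 2960.11

C = 2960.11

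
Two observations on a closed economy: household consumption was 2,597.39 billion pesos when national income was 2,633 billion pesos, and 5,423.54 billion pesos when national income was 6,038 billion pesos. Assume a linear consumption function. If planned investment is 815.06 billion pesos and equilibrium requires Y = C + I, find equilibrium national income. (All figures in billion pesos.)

MPC = (5423.54 − 2597.39)/(6038 − 2633) = 2826.15/3405 = 0.83
a = 2597.39 − 0.83(2633) = 412
Equilibrium: Y = 412 + 0.83Y + 815.06
0.17Y = 1227.06, so Y = 1227.06/0.17 = 7218

Y = 7218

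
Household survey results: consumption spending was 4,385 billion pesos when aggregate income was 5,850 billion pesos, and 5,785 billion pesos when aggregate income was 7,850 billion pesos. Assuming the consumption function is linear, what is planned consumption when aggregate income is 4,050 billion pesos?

C = 3125

MPC = (5785 − 4385)/(7850 − 5850) = 1400/2000 = 0.7
a = 4385 − 0.7(5850) = 4385 − 4095 = 290
C = 290 + 0.7(4050) = 290 + 2835 = 3125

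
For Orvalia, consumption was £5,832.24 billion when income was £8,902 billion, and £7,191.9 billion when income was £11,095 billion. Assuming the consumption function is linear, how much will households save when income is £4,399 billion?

MPC = (7191.9 − 5832.24)/(11095 − 8902) = 1359.66/2193 = 0.62
a = 5832.24 − 0.62(8902) = 5832.24 − 5519.24 = 313
C = 313 + 0.62(4399) = 3040.38
S = 4399 − 3040.38 = 1358.62

S = 1358.62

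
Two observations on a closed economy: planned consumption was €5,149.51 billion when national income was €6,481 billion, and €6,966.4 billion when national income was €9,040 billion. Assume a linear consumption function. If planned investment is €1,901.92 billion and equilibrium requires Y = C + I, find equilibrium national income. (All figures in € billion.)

MPC = (6966.4 − 5149.51)/(9040 − 6481) = 1816.89/2559 = 0.71
a = 5149.51 − 0.71(6481) = 548
Equilibrium: Y = 548 + 0.71Y + 1901.92
0.29Y = 2449.92, so Y = 2449.92/0.29 = 8448

Y = 8448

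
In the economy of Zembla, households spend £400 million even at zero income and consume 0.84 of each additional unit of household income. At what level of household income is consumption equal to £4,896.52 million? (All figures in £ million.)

400 + 0.84Y = 4896.52
0.84Y = 4496.52, so Y = 4496.52/0.84 = 5353

Y = 5353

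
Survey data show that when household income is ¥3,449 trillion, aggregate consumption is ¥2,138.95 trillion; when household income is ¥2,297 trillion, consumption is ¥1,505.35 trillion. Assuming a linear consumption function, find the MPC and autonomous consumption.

MPC = ΔC/ΔY = (2138.95 − 1505.35)/(3449 − 2297) = 633.6/1152 = 0.55
a = C − MPC·Y = 1505.35 − 0.55(2297) = 1505.35 − 1263.35 = 242

MPC = 0.55; a = 242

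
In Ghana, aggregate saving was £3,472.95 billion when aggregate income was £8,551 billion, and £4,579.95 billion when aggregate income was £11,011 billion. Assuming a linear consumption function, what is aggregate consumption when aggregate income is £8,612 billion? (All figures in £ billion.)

MPS = ΔS/ΔY = (4579.95 − 3472.95)/(11011 − 8551) = 1107/2460 = 0.45
MPC = 1 − MPS = 0.55
Autonomous saving = 3472.95 − 0.45(8551) = -375, so a = 375
C = 375 + 0.55(8612) = 375 + 4736.6 = 5111.6

C = 5111.6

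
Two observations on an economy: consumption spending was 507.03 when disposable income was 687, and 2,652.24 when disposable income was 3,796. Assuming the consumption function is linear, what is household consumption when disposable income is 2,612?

MPC = (2652.24 − 507.03)/(3796 − 687) = 2145.21/3109 = 0.69
a = 507.03 − 0.69(687) = 507.03 − 474.03 = 33
C = 33 + 0.69(2612) = 33 + 1802.28 = 1835.28

C = 1835.28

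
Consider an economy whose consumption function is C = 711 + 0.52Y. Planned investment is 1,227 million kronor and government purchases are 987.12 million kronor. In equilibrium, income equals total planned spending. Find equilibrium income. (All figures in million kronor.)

Y = 6094

Y = C + I + G = 711 + 0.52Y + 1227 + 987.12
Y − 0.52Y = 2925.12
0.48Y = 2925.12, so Y = 2925.12/0.48 = 6094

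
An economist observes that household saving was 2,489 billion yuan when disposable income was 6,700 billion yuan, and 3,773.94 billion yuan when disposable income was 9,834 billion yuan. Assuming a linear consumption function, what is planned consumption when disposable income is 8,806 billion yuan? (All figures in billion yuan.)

C = 5453.54

MPS = ΔS/ΔY = (3773.94 − 2489)/(9834 − 6700) = 1284.94/3134 = 0.41
MPC = 1 − MPS = 0.59
Autonomous saving = 2489 − 0.41(6700) = -258, so a = 258
C = 258 + 0.59(8806) = 258 + 5195.54 = 5453.54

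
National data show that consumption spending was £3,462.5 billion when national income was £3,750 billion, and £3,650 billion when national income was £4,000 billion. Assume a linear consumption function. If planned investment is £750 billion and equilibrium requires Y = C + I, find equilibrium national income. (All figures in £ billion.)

MPC = (3650 − 3462.5)/(4000 − 3750) = 187.5/250 = 0.75
a = 3462.5 − 0.75(3750) = 650
Equilibrium: Y = 650 + 0.75Y + 750
0.25Y = 1400, so Y = 1400/0.25 = 5600

Y = 5600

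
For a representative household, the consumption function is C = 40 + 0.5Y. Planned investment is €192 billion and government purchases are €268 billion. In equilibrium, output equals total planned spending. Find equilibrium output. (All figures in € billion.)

Y = 1000

Y = C + I + G = 40 + 0.5Y + 192 + 268
Y − 0.5Y = 500
0.5Y = 500, so Y = 500/0.5 = 1000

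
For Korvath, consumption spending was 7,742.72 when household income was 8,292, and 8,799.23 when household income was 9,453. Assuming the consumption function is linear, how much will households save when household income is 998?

S = -107.18

MPC = (8799.23 − 7742.72)/(9453 − 8292) = 1056.51/1161 = 0.91
a = 7742.72 − 0.91(8292) = 7742.72 − 7545.72 = 197
C = 197 + 0.91(998) = 1105.18
S = 998 − 1105.18 = -107.18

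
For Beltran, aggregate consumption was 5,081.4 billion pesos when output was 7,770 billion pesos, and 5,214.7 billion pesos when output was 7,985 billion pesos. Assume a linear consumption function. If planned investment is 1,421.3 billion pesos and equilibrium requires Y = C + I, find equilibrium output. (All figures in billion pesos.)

Y = 4435

MPC = (5214.7 − 5081.4)/(7985 − 7770) = 133.3/215 = 0.62
a = 5081.4 − 0.62(7770) = 264
Equilibrium: Y = 264 + 0.62Y + 1421.3
0.38Y = 1685.3, so Y = 1685.3/0.38 = 4435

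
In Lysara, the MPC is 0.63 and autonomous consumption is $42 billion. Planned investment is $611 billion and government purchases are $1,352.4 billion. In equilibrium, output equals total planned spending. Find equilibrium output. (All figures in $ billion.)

Y = C + I + G = 42 + 0.63Y + 611 + 1352.4
Y − 0.63Y = 2005.4
0.37Y = 2005.4, so Y = 2005.4/0.37 = 5420

Y = 5420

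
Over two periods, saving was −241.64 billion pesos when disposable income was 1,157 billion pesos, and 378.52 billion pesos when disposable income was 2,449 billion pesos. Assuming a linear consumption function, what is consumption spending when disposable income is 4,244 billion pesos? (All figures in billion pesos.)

C = 3003.88

MPS = ΔS/ΔY = (378.52 − (-241.64))/(2449 − 1157) = 620.16/1292 = 0.48
MPC = 1 − MPS = 0.52
Autonomous saving = -241.64 − 0.48(1157) = -797, so a = 797
C = 797 + 0.52(4244) = 797 + 2206.88 = 3003.88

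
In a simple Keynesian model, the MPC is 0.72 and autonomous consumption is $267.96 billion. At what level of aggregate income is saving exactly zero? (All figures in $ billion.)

At break-even, C = Y: 267.96 + 0.72Y = Y
0.28Y = 267.96, so Y = 267.96/0.28 = 957

Y = 957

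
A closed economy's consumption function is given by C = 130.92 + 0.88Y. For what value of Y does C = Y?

Y = 1091

At break-even, C = Y: 130.92 + 0.88Y = Y
0.12Y = 130.92, so Y = 130.92/0.12 = 1091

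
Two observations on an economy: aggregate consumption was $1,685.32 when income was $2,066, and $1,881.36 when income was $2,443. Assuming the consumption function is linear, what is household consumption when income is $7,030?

MPC = (1881.36 − 1685.32)/(2443 − 2066) = 196.04/377 = 0.52
a = 1685.32 − 0.52(2066) = 1685.32 − 1074.32 = 611
C = 611 + 0.52(7030) = 611 + 3655.6 = 4266.6

C = 4266.6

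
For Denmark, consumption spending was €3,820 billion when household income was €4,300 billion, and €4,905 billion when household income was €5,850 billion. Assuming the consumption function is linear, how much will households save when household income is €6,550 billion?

MPC = (4905 − 3820)/(5850 − 4300) = 1085/1550 = 0.7
a = 3820 − 0.7(4300) = 3820 − 3010 = 810
C = 810 + 0.7(6550) = 5395
S = 6550 − 5395 = 1155

S = 1155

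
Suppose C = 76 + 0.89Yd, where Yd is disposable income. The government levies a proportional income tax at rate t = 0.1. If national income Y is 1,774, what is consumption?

C = 1496.974

Yd = (1 − 0.1)(1774) = 0.9(1774) = 1596.6
C = 76 + 0.89(1596.6) = 76 + 1420.974 = 1496.974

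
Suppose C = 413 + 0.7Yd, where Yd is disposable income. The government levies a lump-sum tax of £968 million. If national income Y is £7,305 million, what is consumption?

C = 4848.9

Yd = Y − T = 7305 − 968 = 6337
C = 413 + 0.7(6337) = 413 + 4435.9 = 4848.9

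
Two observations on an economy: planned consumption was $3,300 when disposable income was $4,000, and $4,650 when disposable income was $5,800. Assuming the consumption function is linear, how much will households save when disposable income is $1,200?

MPC = (4650 − 3300)/(5800 − 4000) = 1350/1800 = 0.75
a = 3300 − 0.75(4000) = 3300 − 3000 = 300
C = 300 + 0.75(1200) = 1200
S = 1200 − 1200 = 0

S = 0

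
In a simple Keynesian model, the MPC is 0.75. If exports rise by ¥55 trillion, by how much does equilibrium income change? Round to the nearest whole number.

ΔY ≈ 220

The multiplier is 1/(1 − MPC) = 1/0.25.
ΔY = 55/0.25 = 220.00 ≈ 220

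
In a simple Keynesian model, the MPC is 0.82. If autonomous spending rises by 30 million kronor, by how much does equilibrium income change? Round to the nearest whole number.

The multiplier is 1/(1 − MPC) = 1/0.18.
ΔY = 30/0.18 = 166.67 ≈ 167

ΔY ≈ 167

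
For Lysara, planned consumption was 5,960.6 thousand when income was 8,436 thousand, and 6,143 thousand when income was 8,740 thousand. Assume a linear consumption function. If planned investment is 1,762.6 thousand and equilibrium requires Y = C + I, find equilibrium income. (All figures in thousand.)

Y = 6654

MPC = (6143 − 5960.6)/(8740 − 8436) = 182.4/304 = 0.6
a = 5960.6 − 0.6(8436) = 899
Equilibrium: Y = 899 + 0.6Y + 1762.6
0.4Y = 2661.6, so Y = 2661.6/0.4 = 6654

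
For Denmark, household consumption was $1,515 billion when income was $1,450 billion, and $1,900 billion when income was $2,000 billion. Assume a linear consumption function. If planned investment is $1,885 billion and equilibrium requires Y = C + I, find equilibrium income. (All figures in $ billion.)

MPC = (1900 − 1515)/(2000 − 1450) = 385/550 = 0.7
a = 1515 − 0.7(1450) = 500
Equilibrium: Y = 500 + 0.7Y + 1885
0.3Y = 2385, so Y = 2385/0.3 = 7950

Y = 7950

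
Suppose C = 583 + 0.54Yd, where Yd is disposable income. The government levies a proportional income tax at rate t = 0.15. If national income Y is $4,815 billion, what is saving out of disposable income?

Yd = (1 − 0.15)(4815) = 0.85(4815) = 4092.75
C = 583 + 0.54(4092.75) = 583 + 2210.085 = 2793.085
S = Yd − C = 4092.75 − 2793.085 = 1299.665

S = 1299.665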